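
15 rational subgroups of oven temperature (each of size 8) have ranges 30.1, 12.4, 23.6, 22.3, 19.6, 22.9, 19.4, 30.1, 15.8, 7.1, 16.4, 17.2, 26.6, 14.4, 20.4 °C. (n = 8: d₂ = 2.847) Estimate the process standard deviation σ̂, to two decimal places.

6.99

R̄ = (30.1 + 12.4 + 23.6 + 22.3 + 19.6 + 22.9 + 19.4 + 30.1 + 15.8 + 7.1 + 16.4 + 17.2 + 26.6 + 14.4 + 20.4) / 15 = 19.8867
σ̂ = R̄ / d₂ = 19.8867 / 2.847 = 6.9851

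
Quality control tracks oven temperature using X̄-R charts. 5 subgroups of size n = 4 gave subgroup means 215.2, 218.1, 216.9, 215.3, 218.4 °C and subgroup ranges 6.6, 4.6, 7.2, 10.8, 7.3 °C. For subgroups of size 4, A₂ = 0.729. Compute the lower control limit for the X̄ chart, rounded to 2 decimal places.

X̄̄ = (215.2 + 218.1 + 216.9 + 215.3 + 218.4) / 5 = 1083.9000 / 5 = 216.7800
R̄ = (6.6 + 4.6 + 7.2 + 10.8 + 7.3) / 5 = 36.5000 / 5 = 7.3000
LCL = X̄̄ − A₂·R̄ = 216.7800 − 0.729 × 7.3000 = 211.4583

211.46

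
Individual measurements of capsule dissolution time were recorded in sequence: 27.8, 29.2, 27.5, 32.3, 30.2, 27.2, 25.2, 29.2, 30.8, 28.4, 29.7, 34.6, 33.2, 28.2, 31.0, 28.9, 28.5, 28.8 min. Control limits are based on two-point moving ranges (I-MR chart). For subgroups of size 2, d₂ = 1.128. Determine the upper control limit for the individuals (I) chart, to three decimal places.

X̄ = (27.8 + 29.2 + 27.5 + 32.3 + 30.2 + 27.2 + 25.2 + 29.2 + 30.8 + 28.4 + 29.7 + 34.6 + 33.2 + 28.2 + 31.0 + 28.9 + 28.5 + 28.8) / 18 = 29.4833
Moving ranges: 1.4, 1.7, 4.8, 2.1, 3.0, 2.0, 4.0, 1.6, 2.4, 1.3, 4.9, 1.4, 5.0, 2.8, 2.1, 0.4, 0.3; M̄R̄ = 41.2000 / 17 = 2.4235
UCL = X̄ + 3·M̄R̄/d₂ = 29.4833 + 3 × 2.4235 / 1.128 = 35.9289

35.929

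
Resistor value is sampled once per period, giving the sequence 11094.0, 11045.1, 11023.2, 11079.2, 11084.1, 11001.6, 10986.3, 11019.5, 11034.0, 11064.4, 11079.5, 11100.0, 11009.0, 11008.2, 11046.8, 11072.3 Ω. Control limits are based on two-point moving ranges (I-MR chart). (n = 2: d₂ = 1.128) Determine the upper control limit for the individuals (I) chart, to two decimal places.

11135.19

X̄ = (11094.0 + 11045.1 + 11023.2 + 11079.2 + 11084.1 + 11001.6 + 10986.3 + 11019.5 + 11034.0 + 11064.4 + 11079.5 + 11100.0 + 11009.0 + 11008.2 + 11046.8 + 11072.3) / 16 = 11046.7000
Moving ranges: 48.9, 21.9, 56.0, 4.9, 82.5, 15.3, 33.2, 14.5, 30.4, 15.1, 20.5, 91.0, 0.8, 38.6, 25.5; M̄R̄ = 499.1000 / 15 = 33.2733
UCL = X̄ + 3·M̄R̄/d₂ = 11046.7000 + 3 × 33.2733 / 1.128 = 11135.1929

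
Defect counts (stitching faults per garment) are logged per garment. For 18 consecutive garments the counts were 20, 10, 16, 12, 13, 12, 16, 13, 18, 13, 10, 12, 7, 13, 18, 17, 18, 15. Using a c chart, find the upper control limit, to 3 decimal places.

25.303

c̄ = (20 + 10 + 16 + 12 + 13 + 12 + 16 + 13 + 18 + 13 + 10 + 12 + 7 + 13 + 18 + 17 + 18 + 15) / 18 = 253 / 18 = 14.0556
UCL = c̄ + 3√c̄ = 14.0556 + 3 × √14.0556 = 14.0556 + 3 × 3.7491 = 25.3028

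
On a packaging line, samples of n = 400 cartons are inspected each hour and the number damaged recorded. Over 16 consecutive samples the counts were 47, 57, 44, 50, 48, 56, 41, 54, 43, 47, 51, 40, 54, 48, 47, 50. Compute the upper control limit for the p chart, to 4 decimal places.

0.1704

p̄ = Σdᵢ / (k·n) = 777 / (16 × 400) = 0.12141
UCL = p̄ + 3·√(p̄(1−p̄)/n) = 0.12141 + 3 × √(0.12141×0.87859/400) = 0.12141 + 3 × 0.01633 = 0.17040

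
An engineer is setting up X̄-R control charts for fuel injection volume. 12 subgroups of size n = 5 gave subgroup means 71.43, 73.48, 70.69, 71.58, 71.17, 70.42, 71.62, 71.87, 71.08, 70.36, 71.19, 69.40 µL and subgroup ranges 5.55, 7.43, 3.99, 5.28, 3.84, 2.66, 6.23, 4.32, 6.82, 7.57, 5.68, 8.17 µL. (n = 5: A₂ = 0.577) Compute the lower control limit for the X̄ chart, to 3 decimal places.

67.943

X̄̄ = (71.43 + 73.48 + 70.69 + 71.58 + 71.17 + 70.42 + 71.62 + 71.87 + 71.08 + 70.36 + 71.19 + 69.40) / 12 = 854.2900 / 12 = 71.1908
R̄ = (5.55 + 7.43 + 3.99 + 5.28 + 3.84 + 2.66 + 6.23 + 4.32 + 6.82 + 7.57 + 5.68 + 8.17) / 12 = 67.5400 / 12 = 5.6283
LCL = X̄̄ − A₂·R̄ = 71.1908 − 0.577 × 5.6283 = 67.9433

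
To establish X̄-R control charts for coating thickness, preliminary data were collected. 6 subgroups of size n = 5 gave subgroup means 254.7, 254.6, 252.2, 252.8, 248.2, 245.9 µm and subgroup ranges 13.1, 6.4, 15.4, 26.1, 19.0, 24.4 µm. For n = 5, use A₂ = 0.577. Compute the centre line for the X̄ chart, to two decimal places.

251.40

X̄̄ = (254.7 + 254.6 + 252.2 + 252.8 + 248.2 + 245.9) / 6 = 1508.4000 / 6 = 251.4000
CL = X̄̄ = 251.4000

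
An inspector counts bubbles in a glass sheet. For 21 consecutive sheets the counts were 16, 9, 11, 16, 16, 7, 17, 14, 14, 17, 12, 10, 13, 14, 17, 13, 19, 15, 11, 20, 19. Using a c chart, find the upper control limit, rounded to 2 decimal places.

25.62

c̄ = (16 + 9 + 11 + 16 + 16 + 7 + 17 + 14 + 14 + 17 + 12 + 10 + 13 + 14 + 17 + 13 + 19 + 15 + 11 + 20 + 19) / 21 = 300 / 21 = 14.2857
UCL = c̄ + 3√c̄ = 14.2857 + 3 × √14.2857 = 14.2857 + 3 × 3.7796 = 25.6246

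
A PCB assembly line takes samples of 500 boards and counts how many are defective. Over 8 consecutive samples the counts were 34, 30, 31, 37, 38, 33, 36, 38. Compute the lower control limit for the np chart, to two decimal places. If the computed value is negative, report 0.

p̄ = Σdᵢ / (k·n) = 277 / (8 × 500) = 0.06925
LCL = np̄ − 3·√(np̄(1−p̄)) = 34.6250 − 3 × 5.6769 = 17.5943

17.59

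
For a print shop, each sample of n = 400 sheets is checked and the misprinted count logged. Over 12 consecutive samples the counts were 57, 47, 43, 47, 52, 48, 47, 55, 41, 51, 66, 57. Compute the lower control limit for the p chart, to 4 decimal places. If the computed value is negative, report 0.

p̄ = Σdᵢ / (k·n) = 611 / (12 × 400) = 0.12729
LCL = p̄ − 3·√(p̄(1−p̄)/n) = 0.12729 − 3 × 0.01666 = 0.07730

0.0773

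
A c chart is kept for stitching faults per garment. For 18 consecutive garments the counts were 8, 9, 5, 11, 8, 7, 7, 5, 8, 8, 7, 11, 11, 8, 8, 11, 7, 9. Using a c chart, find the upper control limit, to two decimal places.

c̄ = (8 + 9 + 5 + 11 + 8 + 7 + 7 + 5 + 8 + 8 + 7 + 11 + 11 + 8 + 8 + 11 + 7 + 9) / 18 = 148 / 18 = 8.2222
UCL = c̄ + 3√c̄ = 8.2222 + 3 × √8.2222 = 8.2222 + 3 × 2.8674 = 16.8245

16.82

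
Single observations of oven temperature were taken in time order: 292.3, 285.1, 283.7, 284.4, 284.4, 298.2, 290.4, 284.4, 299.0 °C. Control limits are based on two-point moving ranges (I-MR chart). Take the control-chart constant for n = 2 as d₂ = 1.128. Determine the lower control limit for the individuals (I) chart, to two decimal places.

271.98

X̄ = (292.3 + 285.1 + 283.7 + 284.4 + 284.4 + 298.2 + 290.4 + 284.4 + 299.0) / 9 = 289.1000
Moving ranges: 7.2, 1.4, 0.7, 0.0, 13.8, 7.8, 6.0, 14.6; M̄R̄ = 51.5000 / 8 = 6.4375
LCL = X̄ − 3·M̄R̄/d₂ = 289.1000 − 3 × 6.4375 / 1.128 = 271.9790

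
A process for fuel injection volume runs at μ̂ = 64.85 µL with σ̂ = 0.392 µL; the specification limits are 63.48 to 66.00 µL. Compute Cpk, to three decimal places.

Cpu = (USL − μ̂) / (3σ̂) = (66.00 − 64.85) / (3 × 0.392) = 0.9779; Cpl = (μ̂ − LSL) / (3σ̂) = (64.85 − 63.48) / (3 × 0.392) = 1.1650; Cpk = min(Cpu, Cpl) = 0.9779

0.978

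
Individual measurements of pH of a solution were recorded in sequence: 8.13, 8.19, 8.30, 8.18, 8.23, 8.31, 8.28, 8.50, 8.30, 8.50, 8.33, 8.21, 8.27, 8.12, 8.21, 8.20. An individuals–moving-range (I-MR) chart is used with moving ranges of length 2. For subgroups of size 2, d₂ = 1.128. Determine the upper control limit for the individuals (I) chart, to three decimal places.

8.562

X̄ = (8.13 + 8.19 + 8.30 + 8.18 + 8.23 + 8.31 + 8.28 + 8.50 + 8.30 + 8.50 + 8.33 + 8.21 + 8.27 + 8.12 + 8.21 + 8.20) / 16 = 8.2662
Moving ranges: 0.06, 0.11, 0.12, 0.05, 0.08, 0.03, 0.22, 0.20, 0.20, 0.17, 0.12, 0.06, 0.15, 0.09, 0.01; M̄R̄ = 1.6700 / 15 = 0.1113
UCL = X̄ + 3·M̄R̄/d₂ = 8.2662 + 3 × 0.1113 / 1.128 = 8.5623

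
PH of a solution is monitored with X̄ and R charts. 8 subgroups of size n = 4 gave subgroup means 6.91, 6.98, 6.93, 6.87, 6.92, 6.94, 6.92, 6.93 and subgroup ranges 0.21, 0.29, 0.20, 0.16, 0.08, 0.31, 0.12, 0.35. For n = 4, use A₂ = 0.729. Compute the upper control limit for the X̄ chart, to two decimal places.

X̄̄ = (6.91 + 6.98 + 6.93 + 6.87 + 6.92 + 6.94 + 6.92 + 6.93) / 8 = 55.4000 / 8 = 6.9250
R̄ = (0.21 + 0.29 + 0.20 + 0.16 + 0.08 + 0.31 + 0.12 + 0.35) / 8 = 1.7200 / 8 = 0.2150
UCL = X̄̄ + A₂·R̄ = 6.9250 + 0.729 × 0.2150 = 7.0817

7.08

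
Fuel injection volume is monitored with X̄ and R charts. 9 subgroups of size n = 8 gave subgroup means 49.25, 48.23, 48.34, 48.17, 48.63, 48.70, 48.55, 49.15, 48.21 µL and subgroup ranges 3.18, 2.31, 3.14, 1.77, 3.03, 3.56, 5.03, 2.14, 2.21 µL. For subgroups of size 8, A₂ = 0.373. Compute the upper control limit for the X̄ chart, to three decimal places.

49.674

X̄̄ = (49.25 + 48.23 + 48.34 + 48.17 + 48.63 + 48.70 + 48.55 + 49.15 + 48.21) / 9 = 437.2300 / 9 = 48.5811
R̄ = (3.18 + 2.31 + 3.14 + 1.77 + 3.03 + 3.56 + 5.03 + 2.14 + 2.21) / 9 = 26.3700 / 9 = 2.9300
UCL = X̄̄ + A₂·R̄ = 48.5811 + 0.373 × 2.9300 = 49.6740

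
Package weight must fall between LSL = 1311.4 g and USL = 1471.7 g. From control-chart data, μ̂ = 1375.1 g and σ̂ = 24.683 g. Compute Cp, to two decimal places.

Cp = (USL − LSL) / (6σ̂) = (1471.7 − 1311.4) / (6 × 24.683) = 160.3000 / 148.0980 = 1.0824

1.08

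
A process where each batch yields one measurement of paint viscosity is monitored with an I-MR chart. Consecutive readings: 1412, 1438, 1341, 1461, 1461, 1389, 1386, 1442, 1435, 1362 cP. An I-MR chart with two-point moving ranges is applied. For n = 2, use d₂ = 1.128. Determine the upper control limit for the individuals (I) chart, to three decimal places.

1546.861

X̄ = (1412 + 1438 + 1341 + 1461 + 1461 + 1389 + 1386 + 1442 + 1435 + 1362) / 10 = 1412.7000
Moving ranges: 26, 97, 120, 0, 72, 3, 56, 7, 73; M̄R̄ = 454.0000 / 9 = 50.4444
UCL = X̄ + 3·M̄R̄/d₂ = 1412.7000 + 3 × 50.4444 / 1.128 = 1546.8608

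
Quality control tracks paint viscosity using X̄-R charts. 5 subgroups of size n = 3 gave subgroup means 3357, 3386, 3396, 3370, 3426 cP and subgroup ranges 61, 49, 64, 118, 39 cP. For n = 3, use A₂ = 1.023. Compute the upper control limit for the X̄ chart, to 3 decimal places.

X̄̄ = (3357 + 3386 + 3396 + 3370 + 3426) / 5 = 16935.0000 / 5 = 3387.0000
R̄ = (61 + 49 + 64 + 118 + 39) / 5 = 331.0000 / 5 = 66.2000
UCL = X̄̄ + A₂·R̄ = 3387.0000 + 1.023 × 66.2000 = 3454.7226

3454.723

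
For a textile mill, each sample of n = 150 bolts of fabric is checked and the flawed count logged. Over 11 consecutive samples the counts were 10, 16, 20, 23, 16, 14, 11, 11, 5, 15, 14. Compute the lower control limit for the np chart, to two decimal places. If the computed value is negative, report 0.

p̄ = Σdᵢ / (k·n) = 155 / (11 × 150) = 0.09394
LCL = np̄ − 3·√(np̄(1−p̄)) = 14.0909 − 3 × 3.5731 = 3.3715

3.37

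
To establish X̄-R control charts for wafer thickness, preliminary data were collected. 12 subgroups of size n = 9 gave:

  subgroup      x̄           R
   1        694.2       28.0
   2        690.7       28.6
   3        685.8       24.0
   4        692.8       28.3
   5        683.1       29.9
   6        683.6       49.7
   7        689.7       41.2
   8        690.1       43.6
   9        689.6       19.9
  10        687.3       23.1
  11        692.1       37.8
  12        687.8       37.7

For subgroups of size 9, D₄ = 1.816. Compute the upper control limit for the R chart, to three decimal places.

59.292

R̄ = (28.0 + 28.6 + 24.0 + 28.3 + 29.9 + 49.7 + 41.2 + 43.6 + 19.9 + 23.1 + 37.8 + 37.7) / 12 = 391.8000 / 12 = 32.6500
UCL_R = D₄·R̄ = 1.816 × 32.6500 = 59.2924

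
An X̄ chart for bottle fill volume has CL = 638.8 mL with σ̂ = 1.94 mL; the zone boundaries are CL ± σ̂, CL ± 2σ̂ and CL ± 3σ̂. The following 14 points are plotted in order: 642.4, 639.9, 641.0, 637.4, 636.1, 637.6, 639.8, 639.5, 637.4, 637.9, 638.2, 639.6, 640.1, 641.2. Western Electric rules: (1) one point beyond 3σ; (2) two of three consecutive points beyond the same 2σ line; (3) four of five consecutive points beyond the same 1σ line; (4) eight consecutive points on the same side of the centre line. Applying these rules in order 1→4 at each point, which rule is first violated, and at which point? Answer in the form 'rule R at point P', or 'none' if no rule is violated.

none

Zone of each point (C = within 1σ̂, B = 1σ̂–2σ̂, A = 2σ̂–3σ̂, * = beyond 3σ̂; sign = side of CL): 1:+B, 2:+C, 3:+B, 4:-C, 5:-B, 6:-C, 7:+C, 8:+C, 9:-C, 10:-C, 11:-C, 12:+C, 13:+C, 14:+B
No rule fires across all 14 points.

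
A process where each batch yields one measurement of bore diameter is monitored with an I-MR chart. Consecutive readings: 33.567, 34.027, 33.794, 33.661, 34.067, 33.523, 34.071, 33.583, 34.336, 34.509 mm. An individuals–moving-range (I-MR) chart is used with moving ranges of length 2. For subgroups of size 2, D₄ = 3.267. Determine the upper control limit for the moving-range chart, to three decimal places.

1.357

Moving ranges: 0.460, 0.233, 0.133, 0.406, 0.544, 0.548, 0.488, 0.753, 0.173; M̄R̄ = 3.7380 / 9 = 0.4153
UCL_MR = D₄·M̄R̄ = 3.267 × 0.4153 = 1.3569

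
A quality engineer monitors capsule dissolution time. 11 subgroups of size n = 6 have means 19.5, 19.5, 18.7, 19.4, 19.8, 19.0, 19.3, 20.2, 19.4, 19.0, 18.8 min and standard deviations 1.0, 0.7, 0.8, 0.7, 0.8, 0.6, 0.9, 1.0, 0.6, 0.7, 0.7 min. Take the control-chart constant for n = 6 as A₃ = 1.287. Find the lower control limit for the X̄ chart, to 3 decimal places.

X̄̄ = (19.5 + 19.5 + 18.7 + 19.4 + 19.8 + 19.0 + 19.3 + 20.2 + 19.4 + 19.0 + 18.8) / 11 = 19.3273
s̄ = (1.0 + 0.7 + 0.8 + 0.7 + 0.8 + 0.6 + 0.9 + 1.0 + 0.6 + 0.7 + 0.7) / 11 = 0.7727
LCL = X̄̄ − A₃·s̄ = 19.3273 − 1.287 × 0.7727 = 18.3328

18.333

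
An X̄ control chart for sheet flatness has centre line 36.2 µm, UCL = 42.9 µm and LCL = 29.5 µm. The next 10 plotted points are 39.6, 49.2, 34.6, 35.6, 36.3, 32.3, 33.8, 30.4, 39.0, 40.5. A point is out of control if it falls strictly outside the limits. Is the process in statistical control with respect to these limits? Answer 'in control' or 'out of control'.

out of control

Compare each point to [29.5, 42.9]: sample 2 = 49.2 > UCL.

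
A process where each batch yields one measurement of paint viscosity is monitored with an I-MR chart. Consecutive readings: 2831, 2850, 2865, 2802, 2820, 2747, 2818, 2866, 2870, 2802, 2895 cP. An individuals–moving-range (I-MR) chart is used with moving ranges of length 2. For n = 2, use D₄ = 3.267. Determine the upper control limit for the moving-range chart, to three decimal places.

Moving ranges: 19, 15, 63, 18, 73, 71, 48, 4, 68, 93; M̄R̄ = 472.0000 / 10 = 47.2000
UCL_MR = D₄·M̄R̄ = 3.267 × 47.2000 = 154.2024

154.202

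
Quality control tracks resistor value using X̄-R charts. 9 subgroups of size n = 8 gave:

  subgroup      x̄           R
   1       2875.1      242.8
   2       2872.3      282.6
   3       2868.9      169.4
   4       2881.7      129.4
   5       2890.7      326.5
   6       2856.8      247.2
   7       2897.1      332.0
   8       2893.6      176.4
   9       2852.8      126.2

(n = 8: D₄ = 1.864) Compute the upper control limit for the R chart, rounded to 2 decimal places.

R̄ = (242.8 + 282.6 + 169.4 + 129.4 + 326.5 + 247.2 + 332.0 + 176.4 + 126.2) / 9 = 2032.5000 / 9 = 225.8333
UCL_R = D₄·R̄ = 1.864 × 225.8333 = 420.9533

420.95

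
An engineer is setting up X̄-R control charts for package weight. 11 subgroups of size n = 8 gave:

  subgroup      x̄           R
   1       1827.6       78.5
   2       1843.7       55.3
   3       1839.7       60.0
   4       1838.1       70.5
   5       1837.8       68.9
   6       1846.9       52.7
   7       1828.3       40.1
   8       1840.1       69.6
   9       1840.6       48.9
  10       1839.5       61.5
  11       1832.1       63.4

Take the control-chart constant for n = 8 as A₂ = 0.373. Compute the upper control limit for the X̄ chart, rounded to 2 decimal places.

X̄̄ = (1827.6 + 1843.7 + 1839.7 + 1838.1 + 1837.8 + 1846.9 + 1828.3 + 1840.1 + 1840.6 + 1839.5 + 1832.1) / 11 = 20214.4000 / 11 = 1837.6727
R̄ = (78.5 + 55.3 + 60.0 + 70.5 + 68.9 + 52.7 + 40.1 + 69.6 + 48.9 + 61.5 + 63.4) / 11 = 669.4000 / 11 = 60.8545
UCL = X̄̄ + A₂·R̄ = 1837.6727 + 0.373 × 60.8545 = 1860.3715

1860.37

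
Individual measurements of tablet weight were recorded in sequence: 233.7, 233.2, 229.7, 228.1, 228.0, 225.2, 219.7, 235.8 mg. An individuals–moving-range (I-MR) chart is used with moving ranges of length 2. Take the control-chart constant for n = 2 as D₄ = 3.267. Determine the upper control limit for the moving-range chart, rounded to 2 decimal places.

Moving ranges: 0.5, 3.5, 1.6, 0.1, 2.8, 5.5, 16.1; M̄R̄ = 30.1000 / 7 = 4.3000
UCL_MR = D₄·M̄R̄ = 3.267 × 4.3000 = 14.0481

14.05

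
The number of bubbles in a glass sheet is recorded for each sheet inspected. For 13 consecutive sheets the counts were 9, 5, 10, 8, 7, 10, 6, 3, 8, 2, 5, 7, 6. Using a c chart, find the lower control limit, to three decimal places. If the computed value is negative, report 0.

c̄ = (9 + 5 + 10 + 8 + 7 + 10 + 6 + 3 + 8 + 2 + 5 + 7 + 6) / 13 = 86 / 13 = 6.6154
LCL = c̄ − 3√c̄ = 6.6154 − 3 × 2.5720 = -1.1007 → 0 (cannot be negative)

0.000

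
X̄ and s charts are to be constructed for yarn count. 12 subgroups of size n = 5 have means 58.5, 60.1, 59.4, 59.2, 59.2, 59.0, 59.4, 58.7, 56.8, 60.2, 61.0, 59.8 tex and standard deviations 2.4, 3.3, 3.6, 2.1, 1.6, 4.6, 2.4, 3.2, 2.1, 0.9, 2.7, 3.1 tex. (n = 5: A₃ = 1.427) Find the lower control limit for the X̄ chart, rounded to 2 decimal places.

X̄̄ = (58.5 + 60.1 + 59.4 + 59.2 + 59.2 + 59.0 + 59.4 + 58.7 + 56.8 + 60.2 + 61.0 + 59.8) / 12 = 59.2750
s̄ = (2.4 + 3.3 + 3.6 + 2.1 + 1.6 + 4.6 + 2.4 + 3.2 + 2.1 + 0.9 + 2.7 + 3.1) / 12 = 2.6667
LCL = X̄̄ − A₃·s̄ = 59.2750 − 1.427 × 2.6667 = 55.4697

55.47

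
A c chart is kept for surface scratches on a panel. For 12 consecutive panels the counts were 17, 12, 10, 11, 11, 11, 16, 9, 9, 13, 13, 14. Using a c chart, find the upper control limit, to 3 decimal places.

22.631

c̄ = (17 + 12 + 10 + 11 + 11 + 11 + 16 + 9 + 9 + 13 + 13 + 14) / 12 = 146 / 12 = 12.1667
UCL = c̄ + 3√c̄ = 12.1667 + 3 × √12.1667 = 12.1667 + 3 × 3.4881 = 22.6309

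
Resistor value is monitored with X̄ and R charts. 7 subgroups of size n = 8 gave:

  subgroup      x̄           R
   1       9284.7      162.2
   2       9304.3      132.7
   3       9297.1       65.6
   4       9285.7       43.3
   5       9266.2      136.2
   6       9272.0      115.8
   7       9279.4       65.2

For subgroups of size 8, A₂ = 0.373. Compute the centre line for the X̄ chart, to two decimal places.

X̄̄ = (9284.7 + 9304.3 + 9297.1 + 9285.7 + 9266.2 + 9272.0 + 9279.4) / 7 = 64989.4000 / 7 = 9284.2000
CL = X̄̄ = 9284.2000

9284.20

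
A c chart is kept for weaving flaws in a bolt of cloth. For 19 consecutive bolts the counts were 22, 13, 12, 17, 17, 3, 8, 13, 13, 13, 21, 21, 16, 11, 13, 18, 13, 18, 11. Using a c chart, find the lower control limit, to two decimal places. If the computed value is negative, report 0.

3.00

c̄ = (22 + 13 + 12 + 17 + 17 + 3 + 8 + 13 + 13 + 13 + 21 + 21 + 16 + 11 + 13 + 18 + 13 + 18 + 11) / 19 = 273 / 19 = 14.3684
LCL = c̄ − 3√c̄ = 14.3684 − 3 × 3.7906 = 2.9967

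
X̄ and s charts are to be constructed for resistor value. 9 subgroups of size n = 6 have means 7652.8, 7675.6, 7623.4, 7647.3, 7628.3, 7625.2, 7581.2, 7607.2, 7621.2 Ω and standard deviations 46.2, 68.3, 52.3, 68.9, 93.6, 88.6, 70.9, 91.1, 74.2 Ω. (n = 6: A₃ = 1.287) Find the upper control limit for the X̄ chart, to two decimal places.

7722.67

X̄̄ = (7652.8 + 7675.6 + 7623.4 + 7647.3 + 7628.3 + 7625.2 + 7581.2 + 7607.2 + 7621.2) / 9 = 7629.1333
s̄ = (46.2 + 68.3 + 52.3 + 68.9 + 93.6 + 88.6 + 70.9 + 91.1 + 74.2) / 9 = 72.6778
UCL = X̄̄ + A₃·s̄ = 7629.1333 + 1.287 × 72.6778 = 7722.6696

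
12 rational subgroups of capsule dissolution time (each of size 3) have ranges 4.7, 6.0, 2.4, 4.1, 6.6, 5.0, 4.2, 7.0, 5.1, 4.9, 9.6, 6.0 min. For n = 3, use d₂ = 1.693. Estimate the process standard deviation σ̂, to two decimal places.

R̄ = (4.7 + 6.0 + 2.4 + 4.1 + 6.6 + 5.0 + 4.2 + 7.0 + 5.1 + 4.9 + 9.6 + 6.0) / 12 = 5.4667
σ̂ = R̄ / d₂ = 5.4667 / 1.693 = 3.2290

3.23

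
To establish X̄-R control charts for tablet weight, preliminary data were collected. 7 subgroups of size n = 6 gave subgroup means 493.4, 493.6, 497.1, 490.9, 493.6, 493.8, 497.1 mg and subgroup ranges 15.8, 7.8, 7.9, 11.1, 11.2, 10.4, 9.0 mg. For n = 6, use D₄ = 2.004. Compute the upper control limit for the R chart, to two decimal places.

20.96

R̄ = (15.8 + 7.8 + 7.9 + 11.1 + 11.2 + 10.4 + 9.0) / 7 = 73.2000 / 7 = 10.4571
UCL_R = D₄·R̄ = 2.004 × 10.4571 = 20.9561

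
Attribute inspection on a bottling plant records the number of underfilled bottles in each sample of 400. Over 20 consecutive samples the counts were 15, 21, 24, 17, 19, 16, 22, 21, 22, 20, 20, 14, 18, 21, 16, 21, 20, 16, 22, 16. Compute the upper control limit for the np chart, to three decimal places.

31.828

p̄ = Σdᵢ / (k·n) = 381 / (20 × 400) = 0.04763
UCL = np̄ + 3·√(np̄(1−p̄)) = 19.0500 + 3 × √(19.0500×0.95237) = 19.0500 + 3 × 4.2594 = 31.8283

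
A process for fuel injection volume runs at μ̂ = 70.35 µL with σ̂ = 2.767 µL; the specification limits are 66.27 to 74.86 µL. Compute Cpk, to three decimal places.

0.492

Cpu = (USL − μ̂) / (3σ̂) = (74.86 − 70.35) / (3 × 2.767) = 0.5433; Cpl = (μ̂ − LSL) / (3σ̂) = (70.35 − 66.27) / (3 × 2.767) = 0.4915; Cpk = min(Cpu, Cpl) = 0.4915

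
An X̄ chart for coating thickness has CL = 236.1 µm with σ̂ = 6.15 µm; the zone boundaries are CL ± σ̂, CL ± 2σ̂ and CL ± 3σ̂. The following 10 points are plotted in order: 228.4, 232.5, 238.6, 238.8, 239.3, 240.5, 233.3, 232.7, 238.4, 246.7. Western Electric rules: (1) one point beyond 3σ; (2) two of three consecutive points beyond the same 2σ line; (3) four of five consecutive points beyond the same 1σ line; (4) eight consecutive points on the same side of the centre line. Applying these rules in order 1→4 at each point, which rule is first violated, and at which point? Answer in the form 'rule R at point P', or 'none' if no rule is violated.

none

Zone of each point (C = within 1σ̂, B = 1σ̂–2σ̂, A = 2σ̂–3σ̂, * = beyond 3σ̂; sign = side of CL): 1:-B, 2:-C, 3:+C, 4:+C, 5:+C, 6:+C, 7:-C, 8:-C, 9:+C, 10:+B
No rule fires across all 10 points.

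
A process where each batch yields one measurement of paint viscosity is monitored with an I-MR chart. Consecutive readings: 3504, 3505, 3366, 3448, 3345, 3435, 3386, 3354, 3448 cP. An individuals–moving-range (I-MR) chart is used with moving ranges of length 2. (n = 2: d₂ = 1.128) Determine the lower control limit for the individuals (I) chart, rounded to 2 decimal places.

X̄ = (3504 + 3505 + 3366 + 3448 + 3345 + 3435 + 3386 + 3354 + 3448) / 9 = 3421.2222
Moving ranges: 1, 139, 82, 103, 90, 49, 32, 94; M̄R̄ = 590.0000 / 8 = 73.7500
LCL = X̄ − 3·M̄R̄/d₂ = 3421.2222 − 3 × 73.7500 / 1.128 = 3225.0786

3225.08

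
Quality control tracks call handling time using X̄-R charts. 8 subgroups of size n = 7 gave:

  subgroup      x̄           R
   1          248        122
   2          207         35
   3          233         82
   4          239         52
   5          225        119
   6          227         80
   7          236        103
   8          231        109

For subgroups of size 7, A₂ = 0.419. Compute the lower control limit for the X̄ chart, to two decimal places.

X̄̄ = (248 + 207 + 233 + 239 + 225 + 227 + 236 + 231) / 8 = 1846.0000 / 8 = 230.7500
R̄ = (122 + 35 + 82 + 52 + 119 + 80 + 103 + 109) / 8 = 702.0000 / 8 = 87.7500
LCL = X̄̄ − A₂·R̄ = 230.7500 − 0.419 × 87.7500 = 193.9828

193.98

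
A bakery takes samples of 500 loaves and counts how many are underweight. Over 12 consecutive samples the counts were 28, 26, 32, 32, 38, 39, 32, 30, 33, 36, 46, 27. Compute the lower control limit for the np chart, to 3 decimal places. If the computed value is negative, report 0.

16.536

p̄ = Σdᵢ / (k·n) = 399 / (12 × 500) = 0.06650
LCL = np̄ − 3·√(np̄(1−p̄)) = 33.2500 − 3 × 5.5713 = 16.5362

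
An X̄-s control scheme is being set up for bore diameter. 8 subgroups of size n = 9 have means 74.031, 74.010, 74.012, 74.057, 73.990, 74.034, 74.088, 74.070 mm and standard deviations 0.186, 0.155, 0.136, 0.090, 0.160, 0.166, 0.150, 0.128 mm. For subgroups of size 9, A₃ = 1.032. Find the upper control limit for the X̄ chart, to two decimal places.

74.19

X̄̄ = (74.031 + 74.010 + 74.012 + 74.057 + 73.990 + 74.034 + 74.088 + 74.070) / 8 = 74.0365
s̄ = (0.186 + 0.155 + 0.136 + 0.090 + 0.160 + 0.166 + 0.150 + 0.128) / 8 = 0.1464
UCL = X̄̄ + A₃·s̄ = 74.0365 + 1.032 × 0.1464 = 74.1876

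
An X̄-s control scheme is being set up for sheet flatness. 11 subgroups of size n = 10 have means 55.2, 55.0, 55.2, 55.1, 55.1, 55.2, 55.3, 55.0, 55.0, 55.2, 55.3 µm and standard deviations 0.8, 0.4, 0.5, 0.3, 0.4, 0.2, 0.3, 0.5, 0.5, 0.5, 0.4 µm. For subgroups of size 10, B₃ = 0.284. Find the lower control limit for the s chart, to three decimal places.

s̄ = (0.8 + 0.4 + 0.5 + 0.3 + 0.4 + 0.2 + 0.3 + 0.5 + 0.5 + 0.5 + 0.4) / 11 = 0.4364
LCL_s = B₃·s̄ = 0.284 × 0.4364 = 0.1239

0.124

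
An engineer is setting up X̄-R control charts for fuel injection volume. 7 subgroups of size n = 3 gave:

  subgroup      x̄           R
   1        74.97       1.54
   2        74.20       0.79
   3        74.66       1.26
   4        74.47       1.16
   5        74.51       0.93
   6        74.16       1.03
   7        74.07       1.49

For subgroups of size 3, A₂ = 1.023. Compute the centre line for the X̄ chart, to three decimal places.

74.434

X̄̄ = (74.97 + 74.20 + 74.66 + 74.47 + 74.51 + 74.16 + 74.07) / 7 = 521.0400 / 7 = 74.4343
CL = X̄̄ = 74.4343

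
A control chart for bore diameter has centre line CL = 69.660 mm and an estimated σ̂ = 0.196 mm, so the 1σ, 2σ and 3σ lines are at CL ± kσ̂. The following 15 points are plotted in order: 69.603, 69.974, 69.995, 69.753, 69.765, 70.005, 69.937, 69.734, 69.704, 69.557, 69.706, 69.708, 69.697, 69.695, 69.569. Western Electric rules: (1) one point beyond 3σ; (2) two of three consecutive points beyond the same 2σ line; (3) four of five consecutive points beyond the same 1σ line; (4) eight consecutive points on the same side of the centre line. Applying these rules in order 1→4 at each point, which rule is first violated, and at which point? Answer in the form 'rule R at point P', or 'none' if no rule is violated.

Zone of each point (C = within 1σ̂, B = 1σ̂–2σ̂, A = 2σ̂–3σ̂, * = beyond 3σ̂; sign = side of CL): 1:-C, 2:+B, 3:+B, 4:+C, 5:+C, 6:+B, 7:+B, 8:+C, 9:+C, 10:-C, 11:+C, 12:+C, 13:+C, 14:+C, 15:-C
Rule 4 (eight consecutive points on the same side of the centre line) is satisfied at point 9.

rule 4 at point 9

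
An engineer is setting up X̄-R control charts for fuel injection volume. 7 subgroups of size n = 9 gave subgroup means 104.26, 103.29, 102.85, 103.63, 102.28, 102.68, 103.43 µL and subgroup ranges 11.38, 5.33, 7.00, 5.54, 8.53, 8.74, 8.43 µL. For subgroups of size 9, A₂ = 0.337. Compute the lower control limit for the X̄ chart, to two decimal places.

X̄̄ = (104.26 + 103.29 + 102.85 + 103.63 + 102.28 + 102.68 + 103.43) / 7 = 722.4200 / 7 = 103.2029
R̄ = (11.38 + 5.33 + 7.00 + 5.54 + 8.53 + 8.74 + 8.43) / 7 = 54.9500 / 7 = 7.8500
LCL = X̄̄ − A₂·R̄ = 103.2029 − 0.337 × 7.8500 = 100.5574

100.56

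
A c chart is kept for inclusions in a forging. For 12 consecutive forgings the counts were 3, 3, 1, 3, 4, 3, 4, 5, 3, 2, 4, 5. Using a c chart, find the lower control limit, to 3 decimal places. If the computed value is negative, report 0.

c̄ = (3 + 3 + 1 + 3 + 4 + 3 + 4 + 5 + 3 + 2 + 4 + 5) / 12 = 40 / 12 = 3.3333
LCL = c̄ − 3√c̄ = 3.3333 − 3 × 1.8257 = -2.1439 → 0 (cannot be negative)

0.000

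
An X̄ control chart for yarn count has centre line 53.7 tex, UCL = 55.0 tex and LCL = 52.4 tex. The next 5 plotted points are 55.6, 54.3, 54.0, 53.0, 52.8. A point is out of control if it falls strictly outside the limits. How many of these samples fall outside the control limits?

1

Compare each point to [52.4, 55.0]: sample 1 = 55.6 > UCL.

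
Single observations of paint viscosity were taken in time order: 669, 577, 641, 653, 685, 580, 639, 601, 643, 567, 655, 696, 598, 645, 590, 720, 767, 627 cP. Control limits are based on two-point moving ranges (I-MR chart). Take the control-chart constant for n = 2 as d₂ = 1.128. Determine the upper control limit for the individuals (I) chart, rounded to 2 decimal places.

X̄ = (669 + 577 + 641 + 653 + 685 + 580 + 639 + 601 + 643 + 567 + 655 + 696 + 598 + 645 + 590 + 720 + 767 + 627) / 18 = 641.8333
Moving ranges: 92, 64, 12, 32, 105, 59, 38, 42, 76, 88, 41, 98, 47, 55, 130, 47, 140; M̄R̄ = 1166.0000 / 17 = 68.5882
UCL = X̄ + 3·M̄R̄/d₂ = 641.8333 + 3 × 68.5882 / 1.128 = 824.2489

824.25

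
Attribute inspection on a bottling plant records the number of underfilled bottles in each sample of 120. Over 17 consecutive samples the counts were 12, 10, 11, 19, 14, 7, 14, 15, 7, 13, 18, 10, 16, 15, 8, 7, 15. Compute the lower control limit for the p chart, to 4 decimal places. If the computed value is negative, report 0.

p̄ = Σdᵢ / (k·n) = 211 / (17 × 120) = 0.10343
LCL = p̄ − 3·√(p̄(1−p̄)/n) = 0.10343 − 3 × 0.02780 = 0.02003

0.0200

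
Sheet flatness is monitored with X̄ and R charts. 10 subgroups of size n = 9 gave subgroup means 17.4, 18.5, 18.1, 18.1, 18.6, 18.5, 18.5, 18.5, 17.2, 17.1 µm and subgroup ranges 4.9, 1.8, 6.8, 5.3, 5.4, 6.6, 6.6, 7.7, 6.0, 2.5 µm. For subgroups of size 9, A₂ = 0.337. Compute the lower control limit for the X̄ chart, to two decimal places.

16.24

X̄̄ = (17.4 + 18.5 + 18.1 + 18.1 + 18.6 + 18.5 + 18.5 + 18.5 + 17.2 + 17.1) / 10 = 180.5000 / 10 = 18.0500
R̄ = (4.9 + 1.8 + 6.8 + 5.3 + 5.4 + 6.6 + 6.6 + 7.7 + 6.0 + 2.5) / 10 = 53.6000 / 10 = 5.3600
LCL = X̄̄ − A₂·R̄ = 18.0500 − 0.337 × 5.3600 = 16.2437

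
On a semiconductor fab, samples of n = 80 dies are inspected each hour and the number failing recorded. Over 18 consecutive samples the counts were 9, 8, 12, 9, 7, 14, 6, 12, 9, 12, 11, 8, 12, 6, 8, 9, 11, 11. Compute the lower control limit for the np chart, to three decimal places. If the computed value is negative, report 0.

p̄ = Σdᵢ / (k·n) = 174 / (18 × 80) = 0.12083
LCL = np̄ − 3·√(np̄(1−p̄)) = 9.6667 − 3 × 2.9152 = 0.9210

0.921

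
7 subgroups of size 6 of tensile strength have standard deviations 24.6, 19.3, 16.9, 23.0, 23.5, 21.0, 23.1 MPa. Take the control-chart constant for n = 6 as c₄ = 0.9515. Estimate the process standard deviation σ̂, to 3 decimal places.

s̄ = (24.6 + 19.3 + 16.9 + 23.0 + 23.5 + 21.0 + 23.1) / 7 = 21.6286
σ̂ = s̄ / c₄ = 21.6286 / 0.9515 = 22.7310

22.731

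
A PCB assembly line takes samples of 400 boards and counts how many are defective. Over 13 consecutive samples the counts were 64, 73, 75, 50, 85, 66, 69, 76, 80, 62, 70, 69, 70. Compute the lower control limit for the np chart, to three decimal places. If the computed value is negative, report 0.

47.135

p̄ = Σdᵢ / (k·n) = 909 / (13 × 400) = 0.17481
LCL = np̄ − 3·√(np̄(1−p̄)) = 69.9231 − 3 × 7.5961 = 47.1349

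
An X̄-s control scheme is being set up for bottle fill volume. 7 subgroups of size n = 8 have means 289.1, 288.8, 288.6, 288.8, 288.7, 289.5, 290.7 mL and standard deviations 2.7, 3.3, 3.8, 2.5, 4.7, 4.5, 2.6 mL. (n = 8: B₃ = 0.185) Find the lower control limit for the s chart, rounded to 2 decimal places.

0.64

s̄ = (2.7 + 3.3 + 3.8 + 2.5 + 4.7 + 4.5 + 2.6) / 7 = 3.4429
LCL_s = B₃·s̄ = 0.185 × 3.4429 = 0.6369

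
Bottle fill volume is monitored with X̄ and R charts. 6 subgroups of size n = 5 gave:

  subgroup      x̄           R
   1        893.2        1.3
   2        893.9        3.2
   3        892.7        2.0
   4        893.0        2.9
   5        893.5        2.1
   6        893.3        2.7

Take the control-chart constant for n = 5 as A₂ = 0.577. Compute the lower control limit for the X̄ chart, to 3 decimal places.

891.901

X̄̄ = (893.2 + 893.9 + 892.7 + 893.0 + 893.5 + 893.3) / 6 = 5359.6000 / 6 = 893.2667
R̄ = (1.3 + 3.2 + 2.0 + 2.9 + 2.1 + 2.7) / 6 = 14.2000 / 6 = 2.3667
LCL = X̄̄ − A₂·R̄ = 893.2667 − 0.577 × 2.3667 = 891.9011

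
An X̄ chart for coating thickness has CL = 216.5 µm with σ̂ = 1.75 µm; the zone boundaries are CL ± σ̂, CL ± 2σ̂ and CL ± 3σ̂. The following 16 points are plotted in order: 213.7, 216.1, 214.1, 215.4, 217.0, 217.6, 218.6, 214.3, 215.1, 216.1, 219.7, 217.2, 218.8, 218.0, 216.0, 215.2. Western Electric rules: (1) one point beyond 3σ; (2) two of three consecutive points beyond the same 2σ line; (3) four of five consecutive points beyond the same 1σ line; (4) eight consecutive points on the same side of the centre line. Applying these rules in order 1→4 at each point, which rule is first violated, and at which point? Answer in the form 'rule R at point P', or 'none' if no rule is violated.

none

Zone of each point (C = within 1σ̂, B = 1σ̂–2σ̂, A = 2σ̂–3σ̂, * = beyond 3σ̂; sign = side of CL): 1:-B, 2:-C, 3:-B, 4:-C, 5:+C, 6:+C, 7:+B, 8:-B, 9:-C, 10:-C, 11:+B, 12:+C, 13:+B, 14:+C, 15:-C, 16:-C
No rule fires across all 16 points.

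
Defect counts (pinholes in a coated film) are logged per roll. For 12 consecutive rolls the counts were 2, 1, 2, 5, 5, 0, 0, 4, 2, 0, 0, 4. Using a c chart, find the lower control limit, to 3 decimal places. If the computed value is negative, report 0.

0.000

c̄ = (2 + 1 + 2 + 5 + 5 + 0 + 0 + 4 + 2 + 0 + 0 + 4) / 12 = 25 / 12 = 2.0833
LCL = c̄ − 3√c̄ = 2.0833 − 3 × 1.4434 = -2.2468 → 0 (cannot be negative)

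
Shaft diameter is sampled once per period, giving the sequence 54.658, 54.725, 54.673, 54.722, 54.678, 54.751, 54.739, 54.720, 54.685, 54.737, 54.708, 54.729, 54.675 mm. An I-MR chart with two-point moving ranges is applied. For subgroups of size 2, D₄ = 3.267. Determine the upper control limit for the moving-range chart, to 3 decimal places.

Moving ranges: 0.067, 0.052, 0.049, 0.044, 0.073, 0.012, 0.019, 0.035, 0.052, 0.029, 0.021, 0.054; M̄R̄ = 0.5070 / 12 = 0.0423
UCL_MR = D₄·M̄R̄ = 3.267 × 0.0423 = 0.1380

0.138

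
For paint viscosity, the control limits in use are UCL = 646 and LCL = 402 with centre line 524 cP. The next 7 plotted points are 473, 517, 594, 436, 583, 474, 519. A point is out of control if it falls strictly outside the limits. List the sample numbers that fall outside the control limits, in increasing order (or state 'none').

none

All 7 points lie within [402, 646].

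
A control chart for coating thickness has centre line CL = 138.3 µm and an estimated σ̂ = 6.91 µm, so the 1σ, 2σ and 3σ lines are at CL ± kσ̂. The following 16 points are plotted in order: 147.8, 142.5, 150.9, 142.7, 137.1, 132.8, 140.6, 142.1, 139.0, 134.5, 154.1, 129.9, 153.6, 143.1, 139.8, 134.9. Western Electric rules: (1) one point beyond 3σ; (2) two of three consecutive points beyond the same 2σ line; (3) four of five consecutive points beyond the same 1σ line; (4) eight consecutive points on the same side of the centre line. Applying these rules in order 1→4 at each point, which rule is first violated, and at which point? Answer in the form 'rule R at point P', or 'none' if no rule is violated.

Zone of each point (C = within 1σ̂, B = 1σ̂–2σ̂, A = 2σ̂–3σ̂, * = beyond 3σ̂; sign = side of CL): 1:+B, 2:+C, 3:+B, 4:+C, 5:-C, 6:-C, 7:+C, 8:+C, 9:+C, 10:-C, 11:+A, 12:-B, 13:+A, 14:+C, 15:+C, 16:-C
Rule 2 (two of three consecutive points beyond the same 2σ limit) is satisfied at point 13.

rule 2 at point 13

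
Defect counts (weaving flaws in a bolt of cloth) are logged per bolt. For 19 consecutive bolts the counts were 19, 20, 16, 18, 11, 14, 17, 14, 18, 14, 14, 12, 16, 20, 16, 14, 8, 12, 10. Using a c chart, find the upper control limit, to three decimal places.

c̄ = (19 + 20 + 16 + 18 + 11 + 14 + 17 + 14 + 18 + 14 + 14 + 12 + 16 + 20 + 16 + 14 + 8 + 12 + 10) / 19 = 283 / 19 = 14.8947
UCL = c̄ + 3√c̄ = 14.8947 + 3 × √14.8947 = 14.8947 + 3 × 3.8594 = 26.4728

26.473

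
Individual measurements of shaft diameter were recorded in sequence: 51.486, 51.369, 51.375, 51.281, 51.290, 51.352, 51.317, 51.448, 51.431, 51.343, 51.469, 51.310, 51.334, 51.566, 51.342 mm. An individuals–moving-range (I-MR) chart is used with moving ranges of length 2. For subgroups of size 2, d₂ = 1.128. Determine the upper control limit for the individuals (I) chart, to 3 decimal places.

X̄ = (51.486 + 51.369 + 51.375 + 51.281 + 51.290 + 51.352 + 51.317 + 51.448 + 51.431 + 51.343 + 51.469 + 51.310 + 51.334 + 51.566 + 51.342) / 15 = 51.3809
Moving ranges: 0.117, 0.006, 0.094, 0.009, 0.062, 0.035, 0.131, 0.017, 0.088, 0.126, 0.159, 0.024, 0.232, 0.224; M̄R̄ = 1.3240 / 14 = 0.0946
UCL = X̄ + 3·M̄R̄/d₂ = 51.3809 + 3 × 0.0946 / 1.128 = 51.6324

51.632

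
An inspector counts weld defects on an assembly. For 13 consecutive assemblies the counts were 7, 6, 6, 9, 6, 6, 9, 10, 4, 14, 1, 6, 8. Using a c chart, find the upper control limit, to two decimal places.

c̄ = (7 + 6 + 6 + 9 + 6 + 6 + 9 + 10 + 4 + 14 + 1 + 6 + 8) / 13 = 92 / 13 = 7.0769
UCL = c̄ + 3√c̄ = 7.0769 + 3 × √7.0769 = 7.0769 + 3 × 2.6602 = 15.0577

15.06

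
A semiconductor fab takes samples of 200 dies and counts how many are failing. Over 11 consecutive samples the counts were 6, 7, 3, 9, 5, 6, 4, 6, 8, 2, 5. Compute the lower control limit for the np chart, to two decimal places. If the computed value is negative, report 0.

0.00

p̄ = Σdᵢ / (k·n) = 61 / (11 × 200) = 0.02773
LCL = np̄ − 3·√(np̄(1−p̄)) = 5.5455 − 3 × 2.3220 = -1.4206 → 0 (negative, so LCL = 0)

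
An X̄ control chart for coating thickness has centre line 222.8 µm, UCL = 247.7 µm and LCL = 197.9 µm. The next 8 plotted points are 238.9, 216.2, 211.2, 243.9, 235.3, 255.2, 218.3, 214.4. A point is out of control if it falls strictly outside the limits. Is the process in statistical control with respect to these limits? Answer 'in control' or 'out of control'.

out of control

Compare each point to [197.9, 247.7]: sample 6 = 255.2 > UCL.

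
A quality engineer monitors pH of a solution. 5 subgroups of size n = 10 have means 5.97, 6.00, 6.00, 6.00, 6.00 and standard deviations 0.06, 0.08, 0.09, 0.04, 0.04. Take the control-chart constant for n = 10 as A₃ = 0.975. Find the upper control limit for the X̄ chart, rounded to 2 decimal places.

X̄̄ = (5.97 + 6.00 + 6.00 + 6.00 + 6.00) / 5 = 5.9940
s̄ = (0.06 + 0.08 + 0.09 + 0.04 + 0.04) / 5 = 0.0620
UCL = X̄̄ + A₃·s̄ = 5.9940 + 0.975 × 0.0620 = 6.0545

6.05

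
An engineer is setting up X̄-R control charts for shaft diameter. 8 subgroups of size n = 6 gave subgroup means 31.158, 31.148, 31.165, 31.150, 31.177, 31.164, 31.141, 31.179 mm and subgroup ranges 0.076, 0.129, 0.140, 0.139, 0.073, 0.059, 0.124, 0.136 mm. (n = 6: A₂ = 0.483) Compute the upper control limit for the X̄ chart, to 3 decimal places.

31.213

X̄̄ = (31.158 + 31.148 + 31.165 + 31.150 + 31.177 + 31.164 + 31.141 + 31.179) / 8 = 249.2820 / 8 = 31.1602
R̄ = (0.076 + 0.129 + 0.140 + 0.139 + 0.073 + 0.059 + 0.124 + 0.136) / 8 = 0.8760 / 8 = 0.1095
UCL = X̄̄ + A₂·R̄ = 31.1602 + 0.483 × 0.1095 = 31.2131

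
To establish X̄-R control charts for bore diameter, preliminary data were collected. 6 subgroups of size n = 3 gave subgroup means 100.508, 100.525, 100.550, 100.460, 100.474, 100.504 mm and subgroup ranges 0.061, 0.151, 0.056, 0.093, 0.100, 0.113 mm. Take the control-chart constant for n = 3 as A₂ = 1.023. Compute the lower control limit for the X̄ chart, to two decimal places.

100.41

X̄̄ = (100.508 + 100.525 + 100.550 + 100.460 + 100.474 + 100.504) / 6 = 603.0210 / 6 = 100.5035
R̄ = (0.061 + 0.151 + 0.056 + 0.093 + 0.100 + 0.113) / 6 = 0.5740 / 6 = 0.0957
LCL = X̄̄ − A₂·R̄ = 100.5035 − 1.023 × 0.0957 = 100.4056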